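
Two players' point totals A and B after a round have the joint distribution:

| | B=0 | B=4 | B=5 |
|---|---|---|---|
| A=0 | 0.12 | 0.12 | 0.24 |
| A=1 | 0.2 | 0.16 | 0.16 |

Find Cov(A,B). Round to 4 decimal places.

E[A] = 0.52,  E[B] = 3.12
E[AB] = 1.44
Cov(A,B) = E[AB] − E[A]E[B] = 1.44 − (0.52)(3.12) = -0.1824

-0.1824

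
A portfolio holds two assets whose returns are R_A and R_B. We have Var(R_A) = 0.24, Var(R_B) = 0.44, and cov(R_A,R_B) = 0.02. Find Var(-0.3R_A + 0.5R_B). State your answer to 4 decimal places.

0.1256

Var(-0.3R_A + 0.5R_B) = (-0.3)²·Var(R_A) + (0.5)²·Var(R_B) + 2·(-0.3)·(0.5)·cov(R_A,R_B)
= 0.09·0.24 + 0.25·0.44 + -0.3·0.02 = 0.1256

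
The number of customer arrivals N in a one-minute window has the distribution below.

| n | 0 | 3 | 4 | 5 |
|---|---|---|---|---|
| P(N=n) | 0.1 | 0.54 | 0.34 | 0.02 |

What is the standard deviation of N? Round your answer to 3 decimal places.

1.146

E[N] = (0)(0.1) + (3)(0.54) + (4)(0.34) + (5)(0.02) = 3.08
E[N²] = (0)²(0.1) + (3)²(0.54) + (4)²(0.34) + (5)²(0.02) = 10.8
Var(N) = E[N²] − (E[N])² = 10.8 − (3.08)² = 1.3136
SD(N) = √1.3136 ≈ 1.146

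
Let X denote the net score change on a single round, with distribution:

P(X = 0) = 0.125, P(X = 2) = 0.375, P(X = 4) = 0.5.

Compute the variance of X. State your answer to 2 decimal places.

E[X] = (0)(0.125) + (2)(0.375) + (4)(0.5) = 2.75
E[X²] = (0)²(0.125) + (2)²(0.375) + (4)²(0.5) = 9.5
Var(X) = E[X²] − (E[X])² = 9.5 − (2.75)² = 1.9375

1.94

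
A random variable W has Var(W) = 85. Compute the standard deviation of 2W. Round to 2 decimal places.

Var(2W) = (2)²·85 = 340
σ(2W) = √340 ≈ 18.44

18.44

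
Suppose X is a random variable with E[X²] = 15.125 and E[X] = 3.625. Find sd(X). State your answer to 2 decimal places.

1.41

Var(X) = 15.125 − (3.625)² = 1.984375
sd(X) = √1.984375 ≈ 1.41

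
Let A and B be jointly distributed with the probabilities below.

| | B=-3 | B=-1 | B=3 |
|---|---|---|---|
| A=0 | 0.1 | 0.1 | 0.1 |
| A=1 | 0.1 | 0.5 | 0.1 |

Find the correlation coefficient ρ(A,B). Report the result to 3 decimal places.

E[A] = 0.7,  E[B] = -0.6
E[AB] = -0.5
Cov(A,B) = E[AB] − E[A]E[B] = -0.5 − (0.7)(-0.6) = -0.08
var(A) = 0.21,  var(B) = 3.84
ρ = -0.08 / √(0.21·3.84) ≈ -0.089

-0.089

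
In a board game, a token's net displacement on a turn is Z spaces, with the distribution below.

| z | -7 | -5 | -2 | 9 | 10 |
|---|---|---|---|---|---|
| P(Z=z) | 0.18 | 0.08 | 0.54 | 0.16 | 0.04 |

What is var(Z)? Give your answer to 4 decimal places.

29.1300

E[Z] = (-7)(0.18) + (-5)(0.08) + (-2)(0.54) + (9)(0.16) + (10)(0.04) = -0.9
E[Z²] = (-7)²(0.18) + (-5)²(0.08) + (-2)²(0.54) + (9)²(0.16) + (10)²(0.04) = 29.94
var(Z) = E[Z²] − (E[Z])² = 29.94 − (-0.9)² = 29.13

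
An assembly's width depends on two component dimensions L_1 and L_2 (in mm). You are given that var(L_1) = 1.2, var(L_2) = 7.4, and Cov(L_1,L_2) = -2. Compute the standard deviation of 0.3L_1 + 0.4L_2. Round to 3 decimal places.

0.901

var(0.3L_1 + 0.4L_2) = (0.3)²·var(L_1) + (0.4)²·var(L_2) + 2·(0.3)·(0.4)·Cov(L_1,L_2)
= 0.09·1.2 + 0.16·7.4 + 0.24·-2 = 0.812
σ(0.3L_1 + 0.4L_2) = √0.812 ≈ 0.901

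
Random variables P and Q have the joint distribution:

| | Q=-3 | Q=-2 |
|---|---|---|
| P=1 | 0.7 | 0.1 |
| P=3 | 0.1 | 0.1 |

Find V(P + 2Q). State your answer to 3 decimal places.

E[P] = 1.4,  E[Q] = -2.8,  E[PQ] = -3.8
V(P) = 2.6 − (1.4)² = 0.64;  V(Q) = 8 − (-2.8)² = 0.16
Cov(P,Q) = -3.8 − (1.4)(-2.8) = 0.12
V(P + 2Q) = (1)²·0.64 + (2)²·0.16 + 2·(1)·(2)·0.12 = 1.76

1.760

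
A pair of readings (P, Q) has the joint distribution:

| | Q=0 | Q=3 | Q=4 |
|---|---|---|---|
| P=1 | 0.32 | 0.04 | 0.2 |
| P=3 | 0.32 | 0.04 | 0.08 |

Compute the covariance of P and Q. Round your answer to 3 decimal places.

-0.317

E[P] = 1.88,  E[Q] = 1.36
E[PQ] = 2.24
Cov(P,Q) = E[PQ] − E[P]E[Q] = 2.24 − (1.88)(1.36) = -0.3168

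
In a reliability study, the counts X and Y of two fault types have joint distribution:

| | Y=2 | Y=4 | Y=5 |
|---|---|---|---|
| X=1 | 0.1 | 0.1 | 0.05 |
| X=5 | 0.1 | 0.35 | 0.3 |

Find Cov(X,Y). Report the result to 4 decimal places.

E[X] = 4,  E[Y] = 3.95
E[XY] = 16.35
Cov(X,Y) = E[XY] − E[X]E[Y] = 16.35 − (4)(3.95) = 0.55

0.5500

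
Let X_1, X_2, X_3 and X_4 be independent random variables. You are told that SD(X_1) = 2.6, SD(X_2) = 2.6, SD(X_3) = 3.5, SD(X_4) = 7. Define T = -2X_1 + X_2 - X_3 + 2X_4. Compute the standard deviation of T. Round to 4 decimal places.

15.5580

Var(X_1) = 6.76, Var(X_2) = 6.76, Var(X_3) = 12.25, Var(X_4) = 49
By independence, Var(T) = (-2)²Var(X_1) + (1)²Var(X_2) + (-1)²Var(X_3) + (2)²Var(X_4)
= (-2)²·6.76 + (1)²·6.76 + (-1)²·12.25 + (2)²·49 = 242.05
SD(T) = √242.05 ≈ 15.5580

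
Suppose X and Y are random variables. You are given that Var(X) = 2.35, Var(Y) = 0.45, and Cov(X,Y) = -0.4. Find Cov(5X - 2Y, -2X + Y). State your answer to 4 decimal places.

-28.0000

Cov(5X - 2Y, -2X + Y) = (5)(-2)Var(X) + (-2)(1)Var(Y) + [(5)(1) + (-2)(-2)]Cov(X,Y)
= -10·2.35 + -2·0.45 + 9·-0.4 = -28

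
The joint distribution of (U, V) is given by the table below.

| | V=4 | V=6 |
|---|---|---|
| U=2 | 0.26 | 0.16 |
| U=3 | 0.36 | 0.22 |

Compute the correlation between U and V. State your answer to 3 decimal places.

-0.002

E[U] = 2.58,  E[V] = 4.76
E[UV] = 12.28
Cov(U,V) = E[UV] − E[U]E[V] = 12.28 − (2.58)(4.76) = -0.0008
Var(U) = 0.2436,  Var(V) = 0.9424
ρ = -0.0008 / √(0.2436·0.9424) ≈ -0.002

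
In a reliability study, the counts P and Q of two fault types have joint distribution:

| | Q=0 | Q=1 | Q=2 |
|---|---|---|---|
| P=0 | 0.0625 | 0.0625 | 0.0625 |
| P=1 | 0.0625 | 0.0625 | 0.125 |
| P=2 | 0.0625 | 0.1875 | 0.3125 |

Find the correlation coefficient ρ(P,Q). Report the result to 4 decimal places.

E[P] = 1.375,  E[Q] = 1.3125
E[PQ] = 1.9375
cov(P,Q) = E[PQ] − E[P]E[Q] = 1.9375 − (1.375)(1.3125) = 0.1328125
var(P) = 0.609375,  var(Q) = 0.58984375
ρ = 0.1328125 / √(0.609375·0.58984375) ≈ 0.2215

0.2215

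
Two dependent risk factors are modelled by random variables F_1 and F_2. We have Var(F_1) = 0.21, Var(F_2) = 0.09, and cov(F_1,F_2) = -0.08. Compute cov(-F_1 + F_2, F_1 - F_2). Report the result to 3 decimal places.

cov(-F_1 + F_2, F_1 - F_2) = (-1)(1)Var(F_1) + (1)(-1)Var(F_2) + [(-1)(-1) + (1)(1)]cov(F_1,F_2)
= -1·0.21 + -1·0.09 + 2·-0.08 = -0.46

-0.460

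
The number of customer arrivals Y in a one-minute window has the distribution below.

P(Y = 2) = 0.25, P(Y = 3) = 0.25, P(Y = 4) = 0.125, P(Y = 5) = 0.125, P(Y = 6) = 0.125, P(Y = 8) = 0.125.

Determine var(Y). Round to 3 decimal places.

3.859

E[Y] = (2)(0.25) + (3)(0.25) + (4)(0.125) + (5)(0.125) + (6)(0.125) + (8)(0.125) = 4.125
E[Y²] = (2)²(0.25) + (3)²(0.25) + (4)²(0.125) + (5)²(0.125) + (6)²(0.125) + (8)²(0.125) = 20.875
var(Y) = E[Y²] − (E[Y])² = 20.875 − (4.125)² = 3.859375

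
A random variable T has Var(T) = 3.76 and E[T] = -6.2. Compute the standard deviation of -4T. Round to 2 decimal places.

7.76

Var(-4T) = (-4)²·3.76 = 60.16
SD(-4T) = √60.16 ≈ 7.76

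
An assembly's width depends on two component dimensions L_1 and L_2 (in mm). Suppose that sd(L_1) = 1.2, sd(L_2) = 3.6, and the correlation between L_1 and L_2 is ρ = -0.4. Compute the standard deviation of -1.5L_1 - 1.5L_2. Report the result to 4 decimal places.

4.9623

V(L_1) = (1.2)² = 1.44;  V(L_2) = (3.6)² = 12.96
Cov(L_1,L_2) = ρ·sd(L_1)·sd(L_2) = -0.4·1.2·3.6 = -1.728
V(-1.5L_1 - 1.5L_2) = (-1.5)²·V(L_1) + (-1.5)²·V(L_2) + 2·(-1.5)·(-1.5)·Cov(L_1,L_2)
= 2.25·1.44 + 2.25·12.96 + 4.5·-1.728 = 24.624
sd(-1.5L_1 - 1.5L_2) = √24.624 ≈ 4.9623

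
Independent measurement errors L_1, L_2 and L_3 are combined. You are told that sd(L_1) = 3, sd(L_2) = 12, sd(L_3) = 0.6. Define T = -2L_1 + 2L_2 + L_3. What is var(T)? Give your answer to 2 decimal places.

var(L_1) = 9, var(L_2) = 144, var(L_3) = 0.36
By independence, var(T) = (-2)²var(L_1) + (2)²var(L_2) + (1)²var(L_3)
= (-2)²·9 + (2)²·144 + (1)²·0.36 = 612.36

612.36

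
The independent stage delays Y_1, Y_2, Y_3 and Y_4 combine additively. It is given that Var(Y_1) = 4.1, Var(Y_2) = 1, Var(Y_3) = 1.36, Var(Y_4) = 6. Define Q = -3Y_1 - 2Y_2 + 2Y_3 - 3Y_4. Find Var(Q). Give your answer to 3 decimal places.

By independence, Var(Q) = (-3)²Var(Y_1) + (-2)²Var(Y_2) + (2)²Var(Y_3) + (-3)²Var(Y_4)
= (-3)²·4.1 + (-2)²·1 + (2)²·1.36 + (-3)²·6 = 100.34

100.340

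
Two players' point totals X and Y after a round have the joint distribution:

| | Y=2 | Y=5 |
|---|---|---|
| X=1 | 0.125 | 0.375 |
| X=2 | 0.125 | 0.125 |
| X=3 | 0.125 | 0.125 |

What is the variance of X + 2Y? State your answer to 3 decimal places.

8.000

E[X] = 1.75,  E[Y] = 3.875,  E[XY] = 6.5
V(X) = 3.75 − (1.75)² = 0.6875;  V(Y) = 17.125 − (3.875)² = 2.109375
Cov(X,Y) = 6.5 − (1.75)(3.875) = -0.28125
V(X + 2Y) = (1)²·0.6875 + (2)²·2.109375 + 2·(1)·(2)·-0.28125 = 8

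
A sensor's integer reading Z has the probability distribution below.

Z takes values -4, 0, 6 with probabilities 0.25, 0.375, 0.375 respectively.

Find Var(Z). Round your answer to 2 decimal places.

15.94

E[Z] = (-4)(0.25) + (0)(0.375) + (6)(0.375) = 1.25
E[Z²] = (-4)²(0.25) + (0)²(0.375) + (6)²(0.375) = 17.5
Var(Z) = E[Z²] − (E[Z])² = 17.5 − (1.25)² = 15.9375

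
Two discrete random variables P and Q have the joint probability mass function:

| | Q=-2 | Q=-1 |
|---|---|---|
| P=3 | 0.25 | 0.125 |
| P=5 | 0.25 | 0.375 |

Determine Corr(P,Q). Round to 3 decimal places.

E[P] = 4.25,  E[Q] = -1.5
E[PQ] = -6.25
Cov(P,Q) = E[PQ] − E[P]E[Q] = -6.25 − (4.25)(-1.5) = 0.125
Var(P) = 0.9375,  Var(Q) = 0.25
ρ = 0.125 / √(0.9375·0.25) ≈ 0.258

0.258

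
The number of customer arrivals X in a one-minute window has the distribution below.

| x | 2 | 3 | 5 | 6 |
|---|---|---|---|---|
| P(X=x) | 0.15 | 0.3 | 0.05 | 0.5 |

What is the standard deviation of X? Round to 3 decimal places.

E[X] = (2)(0.15) + (3)(0.3) + (5)(0.05) + (6)(0.5) = 4.45
E[X²] = (2)²(0.15) + (3)²(0.3) + (5)²(0.05) + (6)²(0.5) = 22.55
var(X) = E[X²] − (E[X])² = 22.55 − (4.45)² = 2.7475
SD(X) = √2.7475 ≈ 1.658

1.658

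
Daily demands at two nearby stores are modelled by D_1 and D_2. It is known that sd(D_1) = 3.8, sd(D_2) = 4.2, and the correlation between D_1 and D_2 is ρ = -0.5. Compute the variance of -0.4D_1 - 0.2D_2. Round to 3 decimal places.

Var(D_1) = (3.8)² = 14.44;  Var(D_2) = (4.2)² = 17.64
cov(D_1,D_2) = ρ·sd(D_1)·sd(D_2) = -0.5·3.8·4.2 = -7.98
Var(-0.4D_1 - 0.2D_2) = (-0.4)²·Var(D_1) + (-0.2)²·Var(D_2) + 2·(-0.4)·(-0.2)·cov(D_1,D_2)
= 0.16·14.44 + 0.04·17.64 + 0.16·-7.98 = 1.7392

1.739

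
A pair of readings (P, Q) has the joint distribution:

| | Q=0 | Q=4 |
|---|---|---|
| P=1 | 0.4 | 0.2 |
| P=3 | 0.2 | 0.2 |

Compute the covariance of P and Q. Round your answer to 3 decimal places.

0.320

E[P] = 1.8,  E[Q] = 1.6
E[PQ] = 3.2
Cov(P,Q) = E[PQ] − E[P]E[Q] = 3.2 − (1.8)(1.6) = 0.32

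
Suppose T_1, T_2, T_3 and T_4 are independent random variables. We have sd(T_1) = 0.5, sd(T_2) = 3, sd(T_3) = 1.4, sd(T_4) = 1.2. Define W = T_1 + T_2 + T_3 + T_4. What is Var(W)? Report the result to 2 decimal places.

12.65

Var(T_1) = 0.25, Var(T_2) = 9, Var(T_3) = 1.96, Var(T_4) = 1.44
By independence, Var(W) = (1)²Var(T_1) + (1)²Var(T_2) + (1)²Var(T_3) + (1)²Var(T_4)
= (1)²·0.25 + (1)²·9 + (1)²·1.96 + (1)²·1.44 = 12.65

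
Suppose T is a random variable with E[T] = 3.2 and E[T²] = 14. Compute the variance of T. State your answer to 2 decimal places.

Var(T) = 14 − (3.2)² = 3.76

3.76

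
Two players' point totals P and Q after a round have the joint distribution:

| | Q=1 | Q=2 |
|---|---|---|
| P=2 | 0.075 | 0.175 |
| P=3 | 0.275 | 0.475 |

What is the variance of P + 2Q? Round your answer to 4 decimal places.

E[P] = 2.75,  E[Q] = 1.65,  E[PQ] = 4.525
V(P) = 7.75 − (2.75)² = 0.1875;  V(Q) = 2.95 − (1.65)² = 0.2275
cov(P,Q) = 4.525 − (2.75)(1.65) = -0.0125
V(P + 2Q) = (1)²·0.1875 + (2)²·0.2275 + 2·(1)·(2)·-0.0125 = 1.0475

1.0475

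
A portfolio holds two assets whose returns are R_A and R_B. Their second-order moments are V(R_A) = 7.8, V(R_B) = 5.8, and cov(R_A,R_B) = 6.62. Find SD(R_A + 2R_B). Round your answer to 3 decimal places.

7.582

V(R_A + 2R_B) = (1)²·V(R_A) + (2)²·V(R_B) + 2·(1)·(2)·cov(R_A,R_B)
= 1·7.8 + 4·5.8 + 4·6.62 = 57.48
SD(R_A + 2R_B) = √57.48 ≈ 7.582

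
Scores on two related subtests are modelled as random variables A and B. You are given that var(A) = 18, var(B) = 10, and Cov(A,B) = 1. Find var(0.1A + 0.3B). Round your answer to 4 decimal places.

var(0.1A + 0.3B) = (0.1)²·var(A) + (0.3)²·var(B) + 2·(0.1)·(0.3)·Cov(A,B)
= 0.01·18 + 0.09·10 + 0.06·1 = 1.14

1.1400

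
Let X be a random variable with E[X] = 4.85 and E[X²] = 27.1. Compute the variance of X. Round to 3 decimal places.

3.578

var(X) = 27.1 − (4.85)² = 3.5775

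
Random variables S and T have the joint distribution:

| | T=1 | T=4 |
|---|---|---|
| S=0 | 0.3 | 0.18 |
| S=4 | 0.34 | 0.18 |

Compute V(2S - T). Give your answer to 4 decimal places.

18.3936

E[S] = 2.08,  E[T] = 2.08,  E[ST] = 4.24
V(S) = 8.32 − (2.08)² = 3.9936;  V(T) = 6.4 − (2.08)² = 2.0736
cov(S,T) = 4.24 − (2.08)(2.08) = -0.0864
V(2S - T) = (2)²·3.9936 + (-1)²·2.0736 + 2·(2)·(-1)·-0.0864 = 18.3936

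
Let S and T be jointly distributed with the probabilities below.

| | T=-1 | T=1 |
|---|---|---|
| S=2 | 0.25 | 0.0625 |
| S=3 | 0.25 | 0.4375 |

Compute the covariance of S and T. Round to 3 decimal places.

0.188

E[S] = 2.6875,  E[T] = 0
E[ST] = 0.1875
Cov(S,T) = E[ST] − E[S]E[T] = 0.1875 − (2.6875)(0) = 0.1875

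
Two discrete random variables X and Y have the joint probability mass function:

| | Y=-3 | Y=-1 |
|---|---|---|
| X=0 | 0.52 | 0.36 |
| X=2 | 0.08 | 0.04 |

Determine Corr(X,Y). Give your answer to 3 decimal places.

E[X] = 0.24,  E[Y] = -2.2
E[XY] = -0.56
cov(X,Y) = E[XY] − E[X]E[Y] = -0.56 − (0.24)(-2.2) = -0.032
Var(X) = 0.4224,  Var(Y) = 0.96
ρ = -0.032 / √(0.4224·0.96) ≈ -0.050

-0.050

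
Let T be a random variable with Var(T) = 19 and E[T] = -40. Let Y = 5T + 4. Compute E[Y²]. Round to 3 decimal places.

38891.000

E[5T + 4] = 5·-40 + 4 = -196
Var(5T + 4) = (5)²·19 = 475
E[Y²] = Var(Y) + (E[Y])² = 475 + (-196)² = 38891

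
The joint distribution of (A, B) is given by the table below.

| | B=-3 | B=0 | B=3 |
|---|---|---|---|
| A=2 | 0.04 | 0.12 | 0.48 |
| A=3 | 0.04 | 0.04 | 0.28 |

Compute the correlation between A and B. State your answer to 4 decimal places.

E[A] = 2.36,  E[B] = 2.04
E[AB] = 4.8
Cov(A,B) = E[AB] − E[A]E[B] = 4.8 − (2.36)(2.04) = -0.0144
Var(A) = 0.2304,  Var(B) = 3.3984
ρ = -0.0144 / √(0.2304·3.3984) ≈ -0.0163

-0.0163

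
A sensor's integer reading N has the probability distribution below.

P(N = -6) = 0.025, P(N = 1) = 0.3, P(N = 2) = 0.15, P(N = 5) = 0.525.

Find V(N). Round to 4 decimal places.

5.4694

E[N] = (-6)(0.025) + (1)(0.3) + (2)(0.15) + (5)(0.525) = 3.075
E[N²] = (-6)²(0.025) + (1)²(0.3) + (2)²(0.15) + (5)²(0.525) = 14.925
V(N) = E[N²] − (E[N])² = 14.925 − (3.075)² = 5.469375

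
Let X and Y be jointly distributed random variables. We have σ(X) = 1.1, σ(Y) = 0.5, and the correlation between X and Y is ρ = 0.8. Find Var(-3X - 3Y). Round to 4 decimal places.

21.0600

Var(X) = (1.1)² = 1.21;  Var(Y) = (0.5)² = 0.25
Cov(X,Y) = ρ·σ(X)·σ(Y) = 0.8·1.1·0.5 = 0.44
Var(-3X - 3Y) = (-3)²·Var(X) + (-3)²·Var(Y) + 2·(-3)·(-3)·Cov(X,Y)
= 9·1.21 + 9·0.25 + 18·0.44 = 21.06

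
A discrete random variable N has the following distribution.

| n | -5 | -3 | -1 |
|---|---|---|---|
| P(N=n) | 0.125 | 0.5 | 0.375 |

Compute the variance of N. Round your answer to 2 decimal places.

E[N] = (-5)(0.125) + (-3)(0.5) + (-1)(0.375) = -2.5
E[N²] = (-5)²(0.125) + (-3)²(0.5) + (-1)²(0.375) = 8
var(N) = E[N²] − (E[N])² = 8 − (-2.5)² = 1.75

1.75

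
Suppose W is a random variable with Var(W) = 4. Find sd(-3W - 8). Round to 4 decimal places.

6.0000

Var(-3W - 8) = (-3)²·4 = 36
sd(-3W - 8) = √36 ≈ 6.0000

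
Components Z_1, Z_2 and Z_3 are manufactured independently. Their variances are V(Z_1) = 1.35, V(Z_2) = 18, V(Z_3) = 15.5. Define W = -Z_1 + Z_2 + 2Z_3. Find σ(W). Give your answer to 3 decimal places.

9.019

By independence, V(W) = (-1)²V(Z_1) + (1)²V(Z_2) + (2)²V(Z_3)
= (-1)²·1.35 + (1)²·18 + (2)²·15.5 = 81.35
σ(W) = √81.35 ≈ 9.019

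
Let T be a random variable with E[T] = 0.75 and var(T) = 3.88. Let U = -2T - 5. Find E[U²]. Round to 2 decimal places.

E[-2T - 5] = -2·0.75 − 5 = -6.5
var(-2T - 5) = (-2)²·3.88 = 15.52
E[U²] = var(U) + (E[U])² = 15.52 + (-6.5)² = 57.77

57.77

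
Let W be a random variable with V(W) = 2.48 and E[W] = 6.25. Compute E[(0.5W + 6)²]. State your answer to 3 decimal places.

83.886

E[0.5W + 6] = 0.5·6.25 + 6 = 9.125
V(0.5W + 6) = (0.5)²·2.48 = 0.62
E[(0.5W + 6)²] = V((0.5W + 6)) + (E[(0.5W + 6)])² = 0.62 + (9.125)² = 83.885625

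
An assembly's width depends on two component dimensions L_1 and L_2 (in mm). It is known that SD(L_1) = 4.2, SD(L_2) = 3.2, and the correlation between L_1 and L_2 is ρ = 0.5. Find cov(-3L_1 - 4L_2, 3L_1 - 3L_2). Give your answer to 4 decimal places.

-56.0400

Var(L_1) = (4.2)² = 17.64;  Var(L_2) = (3.2)² = 10.24
cov(L_1,L_2) = ρ·SD(L_1)·SD(L_2) = 0.5·4.2·3.2 = 6.72
cov(-3L_1 - 4L_2, 3L_1 - 3L_2) = (-3)(3)Var(L_1) + (-4)(-3)Var(L_2) + [(-3)(-3) + (-4)(3)]cov(L_1,L_2)
= -9·17.64 + 12·10.24 + -3·6.72 = -56.04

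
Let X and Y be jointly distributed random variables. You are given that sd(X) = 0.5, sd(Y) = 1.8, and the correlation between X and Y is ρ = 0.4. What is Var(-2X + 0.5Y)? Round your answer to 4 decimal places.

1.0900

Var(X) = (0.5)² = 0.25;  Var(Y) = (1.8)² = 3.24
cov(X,Y) = ρ·sd(X)·sd(Y) = 0.4·0.5·1.8 = 0.36
Var(-2X + 0.5Y) = (-2)²·Var(X) + (0.5)²·Var(Y) + 2·(-2)·(0.5)·cov(X,Y)
= 4·0.25 + 0.25·3.24 + -2·0.36 = 1.09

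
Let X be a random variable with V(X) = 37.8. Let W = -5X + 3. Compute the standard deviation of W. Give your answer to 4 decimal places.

30.7409

V(-5X + 3) = (-5)²·37.8 = 945
σ(W) = √945 ≈ 30.7409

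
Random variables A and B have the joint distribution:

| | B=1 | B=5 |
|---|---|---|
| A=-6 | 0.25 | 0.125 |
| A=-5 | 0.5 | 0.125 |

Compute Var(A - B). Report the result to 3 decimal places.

E[A] = -5.375,  E[B] = 2,  E[AB] = -10.875
Var(A) = 29.125 − (-5.375)² = 0.234375;  Var(B) = 7 − (2)² = 3
cov(A,B) = -10.875 − (-5.375)(2) = -0.125
Var(A - B) = (1)²·0.234375 + (-1)²·3 + 2·(1)·(-1)·-0.125 = 3.484375

3.484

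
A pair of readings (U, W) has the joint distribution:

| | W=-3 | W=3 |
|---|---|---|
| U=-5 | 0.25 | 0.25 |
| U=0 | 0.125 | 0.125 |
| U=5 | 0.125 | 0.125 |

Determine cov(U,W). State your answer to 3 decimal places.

E[U] = -1.25,  E[W] = 0
E[UW] = 0
cov(U,W) = E[UW] − E[U]E[W] = 0 − (-1.25)(0) = 0

0.000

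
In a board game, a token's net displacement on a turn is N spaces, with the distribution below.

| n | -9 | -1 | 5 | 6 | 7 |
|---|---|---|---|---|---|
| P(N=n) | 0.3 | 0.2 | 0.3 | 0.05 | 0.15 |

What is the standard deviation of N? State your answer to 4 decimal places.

E[N] = (-9)(0.3) + (-1)(0.2) + (5)(0.3) + (6)(0.05) + (7)(0.15) = -0.05
E[N²] = (-9)²(0.3) + (-1)²(0.2) + (5)²(0.3) + (6)²(0.05) + (7)²(0.15) = 41.15
V(N) = E[N²] − (E[N])² = 41.15 − (-0.05)² = 41.1475
SD(N) = √41.1475 ≈ 6.4146

6.4146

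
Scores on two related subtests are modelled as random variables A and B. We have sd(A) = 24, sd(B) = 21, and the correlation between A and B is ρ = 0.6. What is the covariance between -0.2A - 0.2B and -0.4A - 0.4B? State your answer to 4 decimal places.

Var(A) = (24)² = 576;  Var(B) = (21)² = 441
Cov(A,B) = ρ·sd(A)·sd(B) = 0.6·24·21 = 302.4
Cov(-0.2A - 0.2B, -0.4A - 0.4B) = (-0.2)(-0.4)Var(A) + (-0.2)(-0.4)Var(B) + [(-0.2)(-0.4) + (-0.2)(-0.4)]Cov(A,B)
= 0.08·576 + 0.08·441 + 0.16·302.4 = 129.744

129.7440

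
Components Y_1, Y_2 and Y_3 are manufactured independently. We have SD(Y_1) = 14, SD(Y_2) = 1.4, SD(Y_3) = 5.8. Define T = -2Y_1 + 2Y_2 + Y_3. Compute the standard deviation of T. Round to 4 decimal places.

var(Y_1) = 196, var(Y_2) = 1.96, var(Y_3) = 33.64
By independence, var(T) = (-2)²var(Y_1) + (2)²var(Y_2) + (1)²var(Y_3)
= (-2)²·196 + (2)²·1.96 + (1)²·33.64 = 825.48
SD(T) = √825.48 ≈ 28.7312

28.7312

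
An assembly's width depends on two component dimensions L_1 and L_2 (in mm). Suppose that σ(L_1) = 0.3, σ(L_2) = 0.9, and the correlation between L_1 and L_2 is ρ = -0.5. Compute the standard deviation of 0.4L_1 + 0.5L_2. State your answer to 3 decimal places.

var(L_1) = (0.3)² = 0.09;  var(L_2) = (0.9)² = 0.81
Cov(L_1,L_2) = ρ·σ(L_1)·σ(L_2) = -0.5·0.3·0.9 = -0.135
var(0.4L_1 + 0.5L_2) = (0.4)²·var(L_1) + (0.5)²·var(L_2) + 2·(0.4)·(0.5)·Cov(L_1,L_2)
= 0.16·0.09 + 0.25·0.81 + 0.4·-0.135 = 0.1629
σ(0.4L_1 + 0.5L_2) = √0.1629 ≈ 0.404

0.404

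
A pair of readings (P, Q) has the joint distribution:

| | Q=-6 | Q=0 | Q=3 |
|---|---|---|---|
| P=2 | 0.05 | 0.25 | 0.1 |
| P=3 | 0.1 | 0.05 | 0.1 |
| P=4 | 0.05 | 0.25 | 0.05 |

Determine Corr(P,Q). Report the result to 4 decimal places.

-0.0656

E[P] = 2.95,  E[Q] = -0.45
E[PQ] = -1.5
Cov(P,Q) = E[PQ] − E[P]E[Q] = -1.5 − (2.95)(-0.45) = -0.1725
Var(P) = 0.7475,  Var(Q) = 9.2475
ρ = -0.1725 / √(0.7475·9.2475) ≈ -0.0656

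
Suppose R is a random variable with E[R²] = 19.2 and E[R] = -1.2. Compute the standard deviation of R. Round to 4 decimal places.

4.2143

V(R) = 19.2 − (-1.2)² = 17.76
SD(R) = √17.76 ≈ 4.2143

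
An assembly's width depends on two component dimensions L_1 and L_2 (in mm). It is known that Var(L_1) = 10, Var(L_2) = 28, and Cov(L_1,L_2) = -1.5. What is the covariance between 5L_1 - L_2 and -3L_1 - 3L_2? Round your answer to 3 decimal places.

-48.000

Cov(5L_1 - L_2, -3L_1 - 3L_2) = (5)(-3)Var(L_1) + (-1)(-3)Var(L_2) + [(5)(-3) + (-1)(-3)]Cov(L_1,L_2)
= -15·10 + 3·28 + -12·-1.5 = -48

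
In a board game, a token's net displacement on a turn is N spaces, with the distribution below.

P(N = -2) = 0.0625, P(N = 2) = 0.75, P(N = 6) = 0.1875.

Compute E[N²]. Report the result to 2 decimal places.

10.00

E[N²] = (-2)²(0.0625) + (2)²(0.75) + (6)²(0.1875) = 10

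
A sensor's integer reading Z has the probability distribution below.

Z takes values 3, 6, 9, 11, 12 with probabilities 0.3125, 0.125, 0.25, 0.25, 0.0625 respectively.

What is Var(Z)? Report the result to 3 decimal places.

E[Z] = (3)(0.3125) + (6)(0.125) + (9)(0.25) + (11)(0.25) + (12)(0.0625) = 7.4375
E[Z²] = (3)²(0.3125) + (6)²(0.125) + (9)²(0.25) + (11)²(0.25) + (12)²(0.0625) = 66.8125
Var(Z) = E[Z²] − (E[Z])² = 66.8125 − (7.4375)² = 11.49609375

11.496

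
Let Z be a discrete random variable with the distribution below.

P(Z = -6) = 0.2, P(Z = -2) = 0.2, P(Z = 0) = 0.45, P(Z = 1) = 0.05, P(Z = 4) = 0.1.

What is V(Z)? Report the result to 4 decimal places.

E[Z] = (-6)(0.2) + (-2)(0.2) + (0)(0.45) + (1)(0.05) + (4)(0.1) = -1.15
E[Z²] = (-6)²(0.2) + (-2)²(0.2) + (0)²(0.45) + (1)²(0.05) + (4)²(0.1) = 9.65
V(Z) = E[Z²] − (E[Z])² = 9.65 − (-1.15)² = 8.3275

8.3275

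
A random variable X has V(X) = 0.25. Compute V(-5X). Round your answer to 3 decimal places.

V(-5X) = (-5)²·V(X) = 25·0.25 = 6.25

6.250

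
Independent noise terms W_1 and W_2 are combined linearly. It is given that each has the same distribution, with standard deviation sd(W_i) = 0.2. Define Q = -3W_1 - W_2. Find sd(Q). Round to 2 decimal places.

0.63

Var(W_i) = (0.2)² = 0.04
By independence, Var(Q) = (-3)²Var(W_1) + (-1)²Var(W_2)
= (-3)²·0.04 + (-1)²·0.04 = 0.4
sd(Q) = √0.4 ≈ 0.63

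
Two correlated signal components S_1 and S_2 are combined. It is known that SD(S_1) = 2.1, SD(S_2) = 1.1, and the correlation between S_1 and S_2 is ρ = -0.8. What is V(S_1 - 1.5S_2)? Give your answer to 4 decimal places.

12.6765

V(S_1) = (2.1)² = 4.41;  V(S_2) = (1.1)² = 1.21
cov(S_1,S_2) = ρ·SD(S_1)·SD(S_2) = -0.8·2.1·1.1 = -1.848
V(S_1 - 1.5S_2) = (1)²·V(S_1) + (-1.5)²·V(S_2) + 2·(1)·(-1.5)·cov(S_1,S_2)
= 1·4.41 + 2.25·1.21 + -3·-1.848 = 12.6765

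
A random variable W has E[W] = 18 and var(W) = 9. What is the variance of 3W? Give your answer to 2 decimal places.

81.00

var(3W) = (3)²·var(W) = 9·9 = 81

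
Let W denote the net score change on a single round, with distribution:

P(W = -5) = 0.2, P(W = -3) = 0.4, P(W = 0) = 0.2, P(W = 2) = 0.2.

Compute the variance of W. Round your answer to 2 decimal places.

E[W] = (-5)(0.2) + (-3)(0.4) + (0)(0.2) + (2)(0.2) = -1.8
E[W²] = (-5)²(0.2) + (-3)²(0.4) + (0)²(0.2) + (2)²(0.2) = 9.4
var(W) = E[W²] − (E[W])² = 9.4 − (-1.8)² = 6.16

6.16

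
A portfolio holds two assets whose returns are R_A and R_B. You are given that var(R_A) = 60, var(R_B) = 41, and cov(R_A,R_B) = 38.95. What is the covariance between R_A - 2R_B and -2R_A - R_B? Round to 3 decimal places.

cov(R_A - 2R_B, -2R_A - R_B) = (1)(-2)var(R_A) + (-2)(-1)var(R_B) + [(1)(-1) + (-2)(-2)]cov(R_A,R_B)
= -2·60 + 2·41 + 3·38.95 = 78.85

78.850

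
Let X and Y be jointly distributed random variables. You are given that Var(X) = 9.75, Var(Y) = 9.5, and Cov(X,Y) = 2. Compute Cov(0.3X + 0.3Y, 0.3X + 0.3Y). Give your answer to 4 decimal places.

2.0925

Cov(0.3X + 0.3Y, 0.3X + 0.3Y) = (0.3)(0.3)Var(X) + (0.3)(0.3)Var(Y) + [(0.3)(0.3) + (0.3)(0.3)]Cov(X,Y)
= 0.09·9.75 + 0.09·9.5 + 0.18·2 = 2.0925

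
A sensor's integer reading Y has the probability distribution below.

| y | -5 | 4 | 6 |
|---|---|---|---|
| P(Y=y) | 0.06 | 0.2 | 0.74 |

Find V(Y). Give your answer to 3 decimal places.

E[Y] = (-5)(0.06) + (4)(0.2) + (6)(0.74) = 4.94
E[Y²] = (-5)²(0.06) + (4)²(0.2) + (6)²(0.74) = 31.34
V(Y) = E[Y²] − (E[Y])² = 31.34 − (4.94)² = 6.9364

6.936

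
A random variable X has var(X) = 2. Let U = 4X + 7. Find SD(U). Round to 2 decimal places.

5.66

var(4X + 7) = (4)²·2 = 32
SD(U) = √32 ≈ 5.66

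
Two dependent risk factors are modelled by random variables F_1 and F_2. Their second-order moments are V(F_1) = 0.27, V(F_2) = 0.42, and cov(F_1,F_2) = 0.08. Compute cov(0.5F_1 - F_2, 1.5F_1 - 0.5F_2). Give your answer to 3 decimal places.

0.273

cov(0.5F_1 - F_2, 1.5F_1 - 0.5F_2) = (0.5)(1.5)V(F_1) + (-1)(-0.5)V(F_2) + [(0.5)(-0.5) + (-1)(1.5)]cov(F_1,F_2)
= 0.75·0.27 + 0.5·0.42 + -1.75·0.08 = 0.2725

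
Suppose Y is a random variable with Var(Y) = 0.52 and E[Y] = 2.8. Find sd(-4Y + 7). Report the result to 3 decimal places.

Var(-4Y + 7) = (-4)²·0.52 = 8.32
sd(-4Y + 7) = √8.32 ≈ 2.884

2.884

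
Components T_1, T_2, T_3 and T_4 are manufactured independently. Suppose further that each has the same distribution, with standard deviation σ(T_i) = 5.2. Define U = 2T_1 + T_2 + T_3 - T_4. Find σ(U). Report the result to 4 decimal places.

Var(T_i) = (5.2)² = 27.04
By independence, Var(U) = (2)²Var(T_1) + (1)²Var(T_2) + (1)²Var(T_3) + (-1)²Var(T_4)
= (2)²·27.04 + (1)²·27.04 + (1)²·27.04 + (-1)²·27.04 = 189.28
σ(U) = √189.28 ≈ 13.7579

13.7579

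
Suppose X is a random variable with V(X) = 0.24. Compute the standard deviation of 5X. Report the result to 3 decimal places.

V(5X) = (5)²·0.24 = 6
σ(5X) = √6 ≈ 2.449

2.449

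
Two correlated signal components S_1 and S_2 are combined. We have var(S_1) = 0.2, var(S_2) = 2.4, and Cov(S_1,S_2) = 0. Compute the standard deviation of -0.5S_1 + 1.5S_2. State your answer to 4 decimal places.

var(-0.5S_1 + 1.5S_2) = (-0.5)²·var(S_1) + (1.5)²·var(S_2) + 2·(-0.5)·(1.5)·Cov(S_1,S_2)
= 0.25·0.2 + 2.25·2.4 + -1.5·0 = 5.45
σ(-0.5S_1 + 1.5S_2) = √5.45 ≈ 2.3345

2.3345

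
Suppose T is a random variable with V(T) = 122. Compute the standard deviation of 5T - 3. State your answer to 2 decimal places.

V(5T - 3) = (5)²·122 = 3050
sd(5T - 3) = √3050 ≈ 55.23

55.23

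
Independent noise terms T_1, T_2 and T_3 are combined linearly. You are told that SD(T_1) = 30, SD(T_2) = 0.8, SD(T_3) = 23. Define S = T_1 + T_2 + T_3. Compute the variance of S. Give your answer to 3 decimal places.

Var(T_1) = 900, Var(T_2) = 0.64, Var(T_3) = 529
By independence, Var(S) = (1)²Var(T_1) + (1)²Var(T_2) + (1)²Var(T_3)
= (1)²·900 + (1)²·0.64 + (1)²·529 = 1429.64

1429.640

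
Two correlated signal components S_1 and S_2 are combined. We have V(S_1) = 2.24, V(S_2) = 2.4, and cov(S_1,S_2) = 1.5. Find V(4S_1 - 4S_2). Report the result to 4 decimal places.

V(4S_1 - 4S_2) = (4)²·V(S_1) + (-4)²·V(S_2) + 2·(4)·(-4)·cov(S_1,S_2)
= 16·2.24 + 16·2.4 + -32·1.5 = 26.24

26.2400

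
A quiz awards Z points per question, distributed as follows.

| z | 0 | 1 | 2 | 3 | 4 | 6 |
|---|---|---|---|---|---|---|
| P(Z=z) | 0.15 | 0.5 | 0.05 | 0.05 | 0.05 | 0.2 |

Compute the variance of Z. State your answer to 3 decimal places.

4.528

E[Z] = (0)(0.15) + (1)(0.5) + (2)(0.05) + (3)(0.05) + (4)(0.05) + (6)(0.2) = 2.15
E[Z²] = (0)²(0.15) + (1)²(0.5) + (2)²(0.05) + (3)²(0.05) + (4)²(0.05) + (6)²(0.2) = 9.15
Var(Z) = E[Z²] − (E[Z])² = 9.15 − (2.15)² = 4.5275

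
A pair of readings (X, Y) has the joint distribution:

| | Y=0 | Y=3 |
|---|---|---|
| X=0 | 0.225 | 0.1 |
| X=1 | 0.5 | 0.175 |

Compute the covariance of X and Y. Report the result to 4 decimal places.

-0.0319

E[X] = 0.675,  E[Y] = 0.825
E[XY] = 0.525
Cov(X,Y) = E[XY] − E[X]E[Y] = 0.525 − (0.675)(0.825) = -0.031875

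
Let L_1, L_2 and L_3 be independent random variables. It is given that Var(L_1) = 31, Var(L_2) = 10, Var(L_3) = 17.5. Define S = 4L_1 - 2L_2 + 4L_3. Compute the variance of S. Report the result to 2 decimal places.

816.00

By independence, Var(S) = (4)²Var(L_1) + (-2)²Var(L_2) + (4)²Var(L_3)
= (4)²·31 + (-2)²·10 + (4)²·17.5 = 816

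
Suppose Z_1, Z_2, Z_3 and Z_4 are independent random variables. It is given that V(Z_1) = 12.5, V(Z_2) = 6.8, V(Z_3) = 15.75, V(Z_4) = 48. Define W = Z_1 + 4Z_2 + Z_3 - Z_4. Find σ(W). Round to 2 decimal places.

By independence, V(W) = (1)²V(Z_1) + (4)²V(Z_2) + (1)²V(Z_3) + (-1)²V(Z_4)
= (1)²·12.5 + (4)²·6.8 + (1)²·15.75 + (-1)²·48 = 185.05
σ(W) = √185.05 ≈ 13.60

13.60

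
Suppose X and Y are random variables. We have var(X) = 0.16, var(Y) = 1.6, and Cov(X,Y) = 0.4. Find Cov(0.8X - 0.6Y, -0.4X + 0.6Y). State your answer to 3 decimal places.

Cov(0.8X - 0.6Y, -0.4X + 0.6Y) = (0.8)(-0.4)var(X) + (-0.6)(0.6)var(Y) + [(0.8)(0.6) + (-0.6)(-0.4)]Cov(X,Y)
= -0.32·0.16 + -0.36·1.6 + 0.72·0.4 = -0.3392

-0.339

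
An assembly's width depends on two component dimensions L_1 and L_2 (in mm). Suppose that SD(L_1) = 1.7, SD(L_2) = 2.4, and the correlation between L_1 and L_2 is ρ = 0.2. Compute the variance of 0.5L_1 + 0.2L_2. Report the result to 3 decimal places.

1.116

var(L_1) = (1.7)² = 2.89;  var(L_2) = (2.4)² = 5.76
Cov(L_1,L_2) = ρ·SD(L_1)·SD(L_2) = 0.2·1.7·2.4 = 0.816
var(0.5L_1 + 0.2L_2) = (0.5)²·var(L_1) + (0.2)²·var(L_2) + 2·(0.5)·(0.2)·Cov(L_1,L_2)
= 0.25·2.89 + 0.04·5.76 + 0.2·0.816 = 1.1161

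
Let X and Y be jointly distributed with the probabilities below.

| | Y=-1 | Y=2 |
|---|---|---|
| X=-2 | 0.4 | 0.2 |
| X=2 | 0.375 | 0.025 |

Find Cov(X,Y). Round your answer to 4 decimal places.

E[X] = -0.4,  E[Y] = -0.325
E[XY] = -0.65
Cov(X,Y) = E[XY] − E[X]E[Y] = -0.65 − (-0.4)(-0.325) = -0.78

-0.7800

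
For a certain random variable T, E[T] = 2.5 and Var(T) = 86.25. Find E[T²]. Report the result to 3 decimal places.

92.500

E[T²] = Var(T) + (E[T])² = 86.25 + (2.5)² = 92.5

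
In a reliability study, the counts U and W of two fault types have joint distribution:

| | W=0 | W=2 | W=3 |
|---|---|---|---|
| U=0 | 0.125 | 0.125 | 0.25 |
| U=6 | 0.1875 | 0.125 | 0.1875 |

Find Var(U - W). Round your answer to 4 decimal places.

E[U] = 3,  E[W] = 1.8125,  E[UW] = 4.875
Var(U) = 18 − (3)² = 9;  Var(W) = 4.9375 − (1.8125)² = 1.65234375
Cov(U,W) = 4.875 − (3)(1.8125) = -0.5625
Var(U - W) = (1)²·9 + (-1)²·1.65234375 + 2·(1)·(-1)·-0.5625 = 11.77734375

11.7773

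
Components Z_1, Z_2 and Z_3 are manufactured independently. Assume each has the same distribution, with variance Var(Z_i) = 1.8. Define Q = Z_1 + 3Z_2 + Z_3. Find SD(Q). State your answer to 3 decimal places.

By independence, Var(Q) = (1)²Var(Z_1) + (3)²Var(Z_2) + (1)²Var(Z_3)
= (1)²·1.8 + (3)²·1.8 + (1)²·1.8 = 19.8
SD(Q) = √19.8 ≈ 4.450

4.450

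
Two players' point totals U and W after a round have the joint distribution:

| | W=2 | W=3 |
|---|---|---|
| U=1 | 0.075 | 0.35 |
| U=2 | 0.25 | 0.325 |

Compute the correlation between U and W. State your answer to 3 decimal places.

-0.273

E[U] = 1.575,  E[W] = 2.675
E[UW] = 4.15
Cov(U,W) = E[UW] − E[U]E[W] = 4.15 − (1.575)(2.675) = -0.063125
Var(U) = 0.244375,  Var(W) = 0.219375
ρ = -0.063125 / √(0.244375·0.219375) ≈ -0.273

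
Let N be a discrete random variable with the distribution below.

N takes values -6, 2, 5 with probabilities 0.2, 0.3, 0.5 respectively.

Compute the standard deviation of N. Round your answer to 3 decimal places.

4.158

E[N] = (-6)(0.2) + (2)(0.3) + (5)(0.5) = 1.9
E[N²] = (-6)²(0.2) + (2)²(0.3) + (5)²(0.5) = 20.9
Var(N) = E[N²] − (E[N])² = 20.9 − (1.9)² = 17.29
SD(N) = √17.29 ≈ 4.158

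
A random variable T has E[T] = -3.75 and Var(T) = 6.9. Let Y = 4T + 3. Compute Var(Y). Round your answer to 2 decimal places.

Var(4T + 3) = (4)²·Var(T) = 16·6.9 = 110.4

110.40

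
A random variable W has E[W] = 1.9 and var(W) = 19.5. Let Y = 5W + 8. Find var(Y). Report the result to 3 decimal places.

var(5W + 8) = (5)²·var(W) = 25·19.5 = 487.5

487.500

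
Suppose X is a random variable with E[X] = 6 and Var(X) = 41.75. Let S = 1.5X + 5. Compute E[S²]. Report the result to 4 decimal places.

289.9375

E[1.5X + 5] = 1.5·6 + 5 = 14
Var(1.5X + 5) = (1.5)²·41.75 = 93.9375
E[S²] = Var(S) + (E[S])² = 93.9375 + (14)² = 289.9375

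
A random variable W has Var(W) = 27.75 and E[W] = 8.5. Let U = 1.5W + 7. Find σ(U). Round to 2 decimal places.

7.90

Var(1.5W + 7) = (1.5)²·27.75 = 62.4375
σ(U) = √62.4375 ≈ 7.90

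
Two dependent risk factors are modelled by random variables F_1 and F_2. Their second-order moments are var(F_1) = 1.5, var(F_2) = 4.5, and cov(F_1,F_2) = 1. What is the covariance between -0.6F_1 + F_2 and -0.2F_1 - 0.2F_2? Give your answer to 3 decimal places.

cov(-0.6F_1 + F_2, -0.2F_1 - 0.2F_2) = (-0.6)(-0.2)var(F_1) + (1)(-0.2)var(F_2) + [(-0.6)(-0.2) + (1)(-0.2)]cov(F_1,F_2)
= 0.12·1.5 + -0.2·4.5 + -0.08·1 = -0.8

-0.800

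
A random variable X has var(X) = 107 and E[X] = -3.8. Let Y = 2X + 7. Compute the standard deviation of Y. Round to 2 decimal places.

var(2X + 7) = (2)²·107 = 428
SD(Y) = √428 ≈ 20.69

20.69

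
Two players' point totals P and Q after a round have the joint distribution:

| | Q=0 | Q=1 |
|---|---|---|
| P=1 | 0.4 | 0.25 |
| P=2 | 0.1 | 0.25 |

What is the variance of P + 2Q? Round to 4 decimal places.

E[P] = 1.35,  E[Q] = 0.5,  E[PQ] = 0.75
Var(P) = 2.05 − (1.35)² = 0.2275;  Var(Q) = 0.5 − (0.5)² = 0.25
cov(P,Q) = 0.75 − (1.35)(0.5) = 0.075
Var(P + 2Q) = (1)²·0.2275 + (2)²·0.25 + 2·(1)·(2)·0.075 = 1.5275

1.5275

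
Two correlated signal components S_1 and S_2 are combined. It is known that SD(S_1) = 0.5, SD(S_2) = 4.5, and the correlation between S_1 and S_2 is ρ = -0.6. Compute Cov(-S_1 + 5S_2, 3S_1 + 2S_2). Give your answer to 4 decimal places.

V(S_1) = (0.5)² = 0.25;  V(S_2) = (4.5)² = 20.25
Cov(S_1,S_2) = ρ·SD(S_1)·SD(S_2) = -0.6·0.5·4.5 = -1.35
Cov(-S_1 + 5S_2, 3S_1 + 2S_2) = (-1)(3)V(S_1) + (5)(2)V(S_2) + [(-1)(2) + (5)(3)]Cov(S_1,S_2)
= -3·0.25 + 10·20.25 + 13·-1.35 = 184.2

184.2000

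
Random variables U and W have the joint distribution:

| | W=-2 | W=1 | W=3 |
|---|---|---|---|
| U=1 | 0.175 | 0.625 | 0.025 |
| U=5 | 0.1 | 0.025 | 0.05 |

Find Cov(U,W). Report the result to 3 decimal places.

E[U] = 1.7,  E[W] = 0.325
E[UW] = 0.225
Cov(U,W) = E[UW] − E[U]E[W] = 0.225 − (1.7)(0.325) = -0.3275

-0.328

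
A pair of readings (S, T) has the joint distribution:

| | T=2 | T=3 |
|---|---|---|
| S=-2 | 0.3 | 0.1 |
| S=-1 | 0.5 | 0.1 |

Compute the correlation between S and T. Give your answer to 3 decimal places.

-0.102

E[S] = -1.4,  E[T] = 2.2
E[ST] = -3.1
cov(S,T) = E[ST] − E[S]E[T] = -3.1 − (-1.4)(2.2) = -0.02
Var(S) = 0.24,  Var(T) = 0.16
ρ = -0.02 / √(0.24·0.16) ≈ -0.102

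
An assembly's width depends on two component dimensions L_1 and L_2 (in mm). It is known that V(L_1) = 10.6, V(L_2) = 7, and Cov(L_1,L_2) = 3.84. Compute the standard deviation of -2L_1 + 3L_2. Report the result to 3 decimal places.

V(-2L_1 + 3L_2) = (-2)²·V(L_1) + (3)²·V(L_2) + 2·(-2)·(3)·Cov(L_1,L_2)
= 4·10.6 + 9·7 + -12·3.84 = 59.32
sd(-2L_1 + 3L_2) = √59.32 ≈ 7.702

7.702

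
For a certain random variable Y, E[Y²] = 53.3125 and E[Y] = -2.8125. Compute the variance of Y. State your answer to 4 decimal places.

45.4023

var(Y) = 53.3125 − (-2.8125)² = 45.40234375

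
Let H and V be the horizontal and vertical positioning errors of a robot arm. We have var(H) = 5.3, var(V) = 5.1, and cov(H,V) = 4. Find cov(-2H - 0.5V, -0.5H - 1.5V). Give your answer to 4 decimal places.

cov(-2H - 0.5V, -0.5H - 1.5V) = (-2)(-0.5)var(H) + (-0.5)(-1.5)var(V) + [(-2)(-1.5) + (-0.5)(-0.5)]cov(H,V)
= 1·5.3 + 0.75·5.1 + 3.25·4 = 22.125

22.1250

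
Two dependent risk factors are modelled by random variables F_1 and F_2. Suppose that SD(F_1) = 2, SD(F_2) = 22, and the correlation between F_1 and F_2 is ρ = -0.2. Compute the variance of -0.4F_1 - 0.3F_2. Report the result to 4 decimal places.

var(F_1) = (2)² = 4;  var(F_2) = (22)² = 484
Cov(F_1,F_2) = ρ·SD(F_1)·SD(F_2) = -0.2·2·22 = -8.8
var(-0.4F_1 - 0.3F_2) = (-0.4)²·var(F_1) + (-0.3)²·var(F_2) + 2·(-0.4)·(-0.3)·Cov(F_1,F_2)
= 0.16·4 + 0.09·484 + 0.24·-8.8 = 42.088

42.0880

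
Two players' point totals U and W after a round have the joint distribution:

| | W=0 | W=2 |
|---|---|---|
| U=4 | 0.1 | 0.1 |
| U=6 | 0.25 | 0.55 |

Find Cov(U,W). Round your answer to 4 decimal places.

E[U] = 5.6,  E[W] = 1.3
E[UW] = 7.4
Cov(U,W) = E[UW] − E[U]E[W] = 7.4 − (5.6)(1.3) = 0.12

0.1200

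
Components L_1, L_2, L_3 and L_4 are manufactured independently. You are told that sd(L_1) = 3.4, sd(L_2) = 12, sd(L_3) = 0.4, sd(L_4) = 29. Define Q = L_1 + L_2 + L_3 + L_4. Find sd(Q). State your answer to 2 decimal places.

Var(L_1) = 11.56, Var(L_2) = 144, Var(L_3) = 0.16, Var(L_4) = 841
By independence, Var(Q) = (1)²Var(L_1) + (1)²Var(L_2) + (1)²Var(L_3) + (1)²Var(L_4)
= (1)²·11.56 + (1)²·144 + (1)²·0.16 + (1)²·841 = 996.72
sd(Q) = √996.72 ≈ 31.57

31.57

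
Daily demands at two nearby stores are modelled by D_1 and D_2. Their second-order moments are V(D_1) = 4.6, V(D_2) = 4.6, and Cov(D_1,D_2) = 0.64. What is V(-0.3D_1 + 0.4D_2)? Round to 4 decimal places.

0.9964

V(-0.3D_1 + 0.4D_2) = (-0.3)²·V(D_1) + (0.4)²·V(D_2) + 2·(-0.3)·(0.4)·Cov(D_1,D_2)
= 0.09·4.6 + 0.16·4.6 + -0.24·0.64 = 0.9964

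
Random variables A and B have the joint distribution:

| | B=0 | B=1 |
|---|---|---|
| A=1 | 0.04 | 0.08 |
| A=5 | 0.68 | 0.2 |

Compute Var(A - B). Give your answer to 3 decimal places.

2.262

E[A] = 4.52,  E[B] = 0.28,  E[AB] = 1.08
Var(A) = 22.12 − (4.52)² = 1.6896;  Var(B) = 0.28 − (0.28)² = 0.2016
Cov(A,B) = 1.08 − (4.52)(0.28) = -0.1856
Var(A - B) = (1)²·1.6896 + (-1)²·0.2016 + 2·(1)·(-1)·-0.1856 = 2.2624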